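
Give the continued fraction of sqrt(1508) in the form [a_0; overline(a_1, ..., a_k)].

[38; overline(1, 4, 1, 76)]

Write x_i = (sqrt(1508) + m_i)/d_i with (m_0, d_0) = (0, 1). a_0 = floor(sqrt(1508)) = 38, since 38^2 = 1444 <= 1508 < 1521 = 39^2.
Iterate m_{i+1} = d_i*a_i - m_i, d_{i+1} = (1508 - m_{i+1}^2)/d_i, a_{i+1} = floor((a_0 + m_{i+1})/d_{i+1}):
  m_1 = 1*38 - 0 = 38, d_1 = (1508 - 38^2)/1 = 64/1 = 64, a_1 = floor((38 + 38)/64) = 1.
  m_2 = 64*1 - 38 = 26, d_2 = (1508 - 26^2)/64 = 832/64 = 13, a_2 = floor((38 + 26)/13) = 4.
  m_3 = 13*4 - 26 = 26, d_3 = (1508 - 26^2)/13 = 832/13 = 64, a_3 = floor((38 + 26)/64) = 1.
  m_4 = 64*1 - 26 = 38, d_4 = (1508 - 38^2)/64 = 64/64 = 1, a_4 = floor((38 + 38)/1) = 76.
  m_5 = 1*76 - 38 = 38, d_5 = (1508 - 38^2)/1 = 64/1 = 64: (m_5, d_5) = (m_1, d_1) = (38, 64), so from here the quotients repeat a_1, ..., a_4; the period length is 4.
Hence the expansion of sqrt(1508) is a_0 = 38 followed by the repeating block 1, 4, 1, 76 (period 4).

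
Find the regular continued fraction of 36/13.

Run the Euclidean algorithm on 36 and 13; the successive quotients are the partial quotients a_0, a_1, ... (each step inverts the fractional part left over by the previous one):
  36 = 2*13 + 10, so a_0 = 2.
  13 = 1*10 + 3, so a_1 = 1.
  10 = 3*3 + 1, so a_2 = 3.
  3 = 3*1 + 0, so a_3 = 3.
The remainder reaches 0 after 4 divisions, so the expansion has 4 partial quotients, read off in order.

[2; 1, 3, 3]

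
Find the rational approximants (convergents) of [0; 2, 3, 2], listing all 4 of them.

Using the convergent recurrence p_i = a_i*p_{i-1} + p_{i-2}, q_i = a_i*q_{i-1} + q_{i-2} with p_{-2}=0, p_{-1}=1, q_{-2}=1, q_{-1}=0:
  i=0: a_0=0, p_0 = 0*1 + 0 = 0, q_0 = 0*0 + 1 = 1.
  i=1: a_1=2, p_1 = 2*0 + 1 = 1, q_1 = 2*1 + 0 = 2.
  i=2: a_2=3, p_2 = 3*1 + 0 = 3, q_2 = 3*2 + 1 = 7.
  i=3: a_3=2, p_3 = 2*3 + 1 = 7, q_3 = 2*7 + 2 = 16.

0/1, 1/2, 3/7, 7/16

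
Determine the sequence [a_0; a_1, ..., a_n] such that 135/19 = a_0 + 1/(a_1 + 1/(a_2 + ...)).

[7; 9, 2]

Run the Euclidean algorithm on 135 and 19; the successive quotients are the partial quotients a_0, a_1, ... (each step inverts the fractional part left over by the previous one):
  135 = 7*19 + 2, so a_0 = 7.
  19 = 9*2 + 1, so a_1 = 9.
  2 = 2*1 + 0, so a_2 = 2.
The remainder reaches 0 after 3 divisions, so the expansion has 3 partial quotients, read off in order.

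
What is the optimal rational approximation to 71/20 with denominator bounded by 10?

32/9

Expand x = 71/20 as a continued fraction with the Euclidean algorithm:
  71 = 3*20 + 11, so a_0 = 3.
  20 = 1*11 + 9, so a_1 = 1.
  11 = 1*9 + 2, so a_2 = 1.
  9 = 4*2 + 1, so a_3 = 4.
  2 = 2*1 + 0, so a_4 = 2.
so x = [3; 1, 1, 4, 2].
Convergents (p_i = a_i*p_{i-1} + p_{i-2}, q_i = a_i*q_{i-1} + q_{i-2} with p_{-2}=0, p_{-1}=1, q_{-2}=1, q_{-1}=0), until the denominator exceeds 10:
  i=0: a_0=3, p_0 = 3*1 + 0 = 3, q_0 = 3*0 + 1 = 1.
  i=1: a_1=1, p_1 = 1*3 + 1 = 4, q_1 = 1*1 + 0 = 1.
  i=2: a_2=1, p_2 = 1*4 + 3 = 7, q_2 = 1*1 + 1 = 2.
  i=3: a_3=4, p_3 = 4*7 + 4 = 32, q_3 = 4*2 + 1 = 9.
  i=4: a_4=2, p_4 = 2*32 + 7 = 71, q_4 = 2*9 + 2 = 20.
q_4 = 20 > 10, so the last convergent with denominator <= 10 is p_3/q_3 = 32/9.
The closest fraction with denominator <= 10 is either p_3/q_3 or the intermediate fraction (k*p_3 + p_2)/(k*q_3 + q_2) with the largest k >= 1 whose denominator stays <= 10; these approach x as k grows, and every other convergent or intermediate fraction in range is farther away.
Largest k: floor((10 - q_2)/q_3) = floor((10 - 2)/9) = 0.
Since k = 0, no intermediate fraction beyond p_3/q_3 has denominator <= 10, so the convergent 32/9 is the closest (its error is |71*9 - 32*20|/(20*9) = 1/180).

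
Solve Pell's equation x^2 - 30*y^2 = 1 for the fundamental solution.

(x, y) = (11, 2)

First expand sqrt(30) as a continued fraction. With x_i = (sqrt(30) + m_i)/d_i and (m_0, d_0) = (0, 1): a_0 = floor(sqrt(30)) = 5, since 5^2 = 25 <= 30 < 36 = 6^2.
Iterate m_{i+1} = d_i*a_i - m_i, d_{i+1} = (30 - m_{i+1}^2)/d_i, a_{i+1} = floor((a_0 + m_{i+1})/d_{i+1}):
  m_1 = 1*5 - 0 = 5, d_1 = (30 - 5^2)/1 = 5/1 = 5, a_1 = floor((5 + 5)/5) = 2.
  m_2 = 5*2 - 5 = 5, d_2 = (30 - 5^2)/5 = 5/5 = 1, a_2 = floor((5 + 5)/1) = 10.
  m_3 = 1*10 - 5 = 5, d_3 = (30 - 5^2)/1 = 5/1 = 5: (m_3, d_3) = (m_1, d_1) = (5, 5), so from here the quotients repeat a_1, a_2; the period length is 2.
So sqrt(30) = [5; (2, 10)] with period length k = 2.
k is even, so the fundamental solution of x^2 - 30y^2 = 1 is (p_{k-1}, q_{k-1}) = (p_1, q_1); compute convergents through index 1.
Convergents (p_i = a_i*p_{i-1} + p_{i-2}, q_i = a_i*q_{i-1} + q_{i-2} with p_{-2}=0, p_{-1}=1, q_{-2}=1, q_{-1}=0):
  i=0: a_0=5, p_0 = 5*1 + 0 = 5, q_0 = 5*0 + 1 = 1.
  i=1: a_1=2, p_1 = 2*5 + 1 = 11, q_1 = 2*1 + 0 = 2.
Check: 11^2 - 30*2^2 = 121 - 120 = 1, so (x, y) = (11, 2) solves the equation, and by the theorem it is the least positive solution.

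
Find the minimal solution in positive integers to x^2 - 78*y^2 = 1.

First expand sqrt(78) as a continued fraction. With x_i = (sqrt(78) + m_i)/d_i and (m_0, d_0) = (0, 1): a_0 = floor(sqrt(78)) = 8, since 8^2 = 64 <= 78 < 81 = 9^2.
Iterate m_{i+1} = d_i*a_i - m_i, d_{i+1} = (78 - m_{i+1}^2)/d_i, a_{i+1} = floor((a_0 + m_{i+1})/d_{i+1}):
  m_1 = 1*8 - 0 = 8, d_1 = (78 - 8^2)/1 = 14/1 = 14, a_1 = floor((8 + 8)/14) = 1.
  m_2 = 14*1 - 8 = 6, d_2 = (78 - 6^2)/14 = 42/14 = 3, a_2 = floor((8 + 6)/3) = 4.
  m_3 = 3*4 - 6 = 6, d_3 = (78 - 6^2)/3 = 42/3 = 14, a_3 = floor((8 + 6)/14) = 1.
  m_4 = 14*1 - 6 = 8, d_4 = (78 - 8^2)/14 = 14/14 = 1, a_4 = floor((8 + 8)/1) = 16.
  m_5 = 1*16 - 8 = 8, d_5 = (78 - 8^2)/1 = 14/1 = 14: (m_5, d_5) = (m_1, d_1) = (8, 14), so from here the quotients repeat a_1, ..., a_4; the period length is 4.
So sqrt(78) = [8; (1, 4, 1, 16)] with period length k = 4.
k is even, so the fundamental solution of x^2 - 78y^2 = 1 is (p_{k-1}, q_{k-1}) = (p_3, q_3); compute convergents through index 3.
Convergents (p_i = a_i*p_{i-1} + p_{i-2}, q_i = a_i*q_{i-1} + q_{i-2} with p_{-2}=0, p_{-1}=1, q_{-2}=1, q_{-1}=0):
  i=0: a_0=8, p_0 = 8*1 + 0 = 8, q_0 = 8*0 + 1 = 1.
  i=1: a_1=1, p_1 = 1*8 + 1 = 9, q_1 = 1*1 + 0 = 1.
  i=2: a_2=4, p_2 = 4*9 + 8 = 44, q_2 = 4*1 + 1 = 5.
  i=3: a_3=1, p_3 = 1*44 + 9 = 53, q_3 = 1*5 + 1 = 6.
Check: 53^2 - 78*6^2 = 2809 - 2808 = 1, so (x, y) = (53, 6) solves the equation, and by the theorem it is the least positive solution.

(x, y) = (53, 6)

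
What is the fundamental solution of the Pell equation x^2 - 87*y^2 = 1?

First expand sqrt(87) as a continued fraction. With x_i = (sqrt(87) + m_i)/d_i and (m_0, d_0) = (0, 1): a_0 = floor(sqrt(87)) = 9, since 9^2 = 81 <= 87 < 100 = 10^2.
Iterate m_{i+1} = d_i*a_i - m_i, d_{i+1} = (87 - m_{i+1}^2)/d_i, a_{i+1} = floor((a_0 + m_{i+1})/d_{i+1}):
  m_1 = 1*9 - 0 = 9, d_1 = (87 - 9^2)/1 = 6/1 = 6, a_1 = floor((9 + 9)/6) = 3.
  m_2 = 6*3 - 9 = 9, d_2 = (87 - 9^2)/6 = 6/6 = 1, a_2 = floor((9 + 9)/1) = 18.
  m_3 = 1*18 - 9 = 9, d_3 = (87 - 9^2)/1 = 6/1 = 6: (m_3, d_3) = (m_1, d_1) = (9, 6), so from here the quotients repeat a_1, a_2; the period length is 2.
So sqrt(87) = [9; (3, 18)] with period length k = 2.
k is even, so the fundamental solution of x^2 - 87y^2 = 1 is (p_{k-1}, q_{k-1}) = (p_1, q_1); compute convergents through index 1.
Convergents (p_i = a_i*p_{i-1} + p_{i-2}, q_i = a_i*q_{i-1} + q_{i-2} with p_{-2}=0, p_{-1}=1, q_{-2}=1, q_{-1}=0):
  i=0: a_0=9, p_0 = 9*1 + 0 = 9, q_0 = 9*0 + 1 = 1.
  i=1: a_1=3, p_1 = 3*9 + 1 = 28, q_1 = 3*1 + 0 = 3.
Check: 28^2 - 87*3^2 = 784 - 783 = 1, so (x, y) = (28, 3) solves the equation, and by the theorem it is the least positive solution.

(x, y) = (28, 3)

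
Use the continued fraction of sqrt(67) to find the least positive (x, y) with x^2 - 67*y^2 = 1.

(x, y) = (48842, 5967)

First expand sqrt(67) as a continued fraction. With x_i = (sqrt(67) + m_i)/d_i and (m_0, d_0) = (0, 1): a_0 = floor(sqrt(67)) = 8, since 8^2 = 64 <= 67 < 81 = 9^2.
Iterate m_{i+1} = d_i*a_i - m_i, d_{i+1} = (67 - m_{i+1}^2)/d_i, a_{i+1} = floor((a_0 + m_{i+1})/d_{i+1}):
  m_1 = 1*8 - 0 = 8, d_1 = (67 - 8^2)/1 = 3/1 = 3, a_1 = floor((8 + 8)/3) = 5.
  m_2 = 3*5 - 8 = 7, d_2 = (67 - 7^2)/3 = 18/3 = 6, a_2 = floor((8 + 7)/6) = 2.
  m_3 = 6*2 - 7 = 5, d_3 = (67 - 5^2)/6 = 42/6 = 7, a_3 = floor((8 + 5)/7) = 1.
  m_4 = 7*1 - 5 = 2, d_4 = (67 - 2^2)/7 = 63/7 = 9, a_4 = floor((8 + 2)/9) = 1.
  m_5 = 9*1 - 2 = 7, d_5 = (67 - 7^2)/9 = 18/9 = 2, a_5 = floor((8 + 7)/2) = 7.
  m_6 = 2*7 - 7 = 7, d_6 = (67 - 7^2)/2 = 18/2 = 9, a_6 = floor((8 + 7)/9) = 1.
  m_7 = 9*1 - 7 = 2, d_7 = (67 - 2^2)/9 = 63/9 = 7, a_7 = floor((8 + 2)/7) = 1.
  m_8 = 7*1 - 2 = 5, d_8 = (67 - 5^2)/7 = 42/7 = 6, a_8 = floor((8 + 5)/6) = 2.
  m_9 = 6*2 - 5 = 7, d_9 = (67 - 7^2)/6 = 18/6 = 3, a_9 = floor((8 + 7)/3) = 5.
  m_10 = 3*5 - 7 = 8, d_10 = (67 - 8^2)/3 = 3/3 = 1, a_10 = floor((8 + 8)/1) = 16.
  m_11 = 1*16 - 8 = 8, d_11 = (67 - 8^2)/1 = 3/1 = 3: (m_11, d_11) = (m_1, d_1) = (8, 3), so from here the quotients repeat a_1, ..., a_10; the period length is 10.
So sqrt(67) = [8; (5, 2, 1, 1, 7, 1, 1, 2, 5, 16)] with period length k = 10.
k is even, so the fundamental solution of x^2 - 67y^2 = 1 is (p_{k-1}, q_{k-1}) = (p_9, q_9); compute convergents through index 9.
Convergents (p_i = a_i*p_{i-1} + p_{i-2}, q_i = a_i*q_{i-1} + q_{i-2} with p_{-2}=0, p_{-1}=1, q_{-2}=1, q_{-1}=0):
  i=0: a_0=8, p_0 = 8*1 + 0 = 8, q_0 = 8*0 + 1 = 1.
  i=1: a_1=5, p_1 = 5*8 + 1 = 41, q_1 = 5*1 + 0 = 5.
  i=2: a_2=2, p_2 = 2*41 + 8 = 90, q_2 = 2*5 + 1 = 11.
  i=3: a_3=1, p_3 = 1*90 + 41 = 131, q_3 = 1*11 + 5 = 16.
  i=4: a_4=1, p_4 = 1*131 + 90 = 221, q_4 = 1*16 + 11 = 27.
  i=5: a_5=7, p_5 = 7*221 + 131 = 1678, q_5 = 7*27 + 16 = 205.
  i=6: a_6=1, p_6 = 1*1678 + 221 = 1899, q_6 = 1*205 + 27 = 232.
  i=7: a_7=1, p_7 = 1*1899 + 1678 = 3577, q_7 = 1*232 + 205 = 437.
  i=8: a_8=2, p_8 = 2*3577 + 1899 = 9053, q_8 = 2*437 + 232 = 1106.
  i=9: a_9=5, p_9 = 5*9053 + 3577 = 48842, q_9 = 5*1106 + 437 = 5967.
Check: 48842^2 - 67*5967^2 = 2385540964 - 2385540963 = 1, so (x, y) = (48842, 5967) solves the equation, and by the theorem it is the least positive solution.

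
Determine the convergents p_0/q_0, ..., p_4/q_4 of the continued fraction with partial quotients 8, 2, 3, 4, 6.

Using the convergent recurrence p_i = a_i*p_{i-1} + p_{i-2}, q_i = a_i*q_{i-1} + q_{i-2} with p_{-2}=0, p_{-1}=1, q_{-2}=1, q_{-1}=0:
  i=0: a_0=8, p_0 = 8*1 + 0 = 8, q_0 = 8*0 + 1 = 1.
  i=1: a_1=2, p_1 = 2*8 + 1 = 17, q_1 = 2*1 + 0 = 2.
  i=2: a_2=3, p_2 = 3*17 + 8 = 59, q_2 = 3*2 + 1 = 7.
  i=3: a_3=4, p_3 = 4*59 + 17 = 253, q_3 = 4*7 + 2 = 30.
  i=4: a_4=6, p_4 = 6*253 + 59 = 1577, q_4 = 6*30 + 7 = 187.

8/1, 17/2, 59/7, 253/30, 1577/187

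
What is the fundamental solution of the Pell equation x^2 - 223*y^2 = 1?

First expand sqrt(223) as a continued fraction. With x_i = (sqrt(223) + m_i)/d_i and (m_0, d_0) = (0, 1): a_0 = floor(sqrt(223)) = 14, since 14^2 = 196 <= 223 < 225 = 15^2.
Iterate m_{i+1} = d_i*a_i - m_i, d_{i+1} = (223 - m_{i+1}^2)/d_i, a_{i+1} = floor((a_0 + m_{i+1})/d_{i+1}):
  m_1 = 1*14 - 0 = 14, d_1 = (223 - 14^2)/1 = 27/1 = 27, a_1 = floor((14 + 14)/27) = 1.
  m_2 = 27*1 - 14 = 13, d_2 = (223 - 13^2)/27 = 54/27 = 2, a_2 = floor((14 + 13)/2) = 13.
  m_3 = 2*13 - 13 = 13, d_3 = (223 - 13^2)/2 = 54/2 = 27, a_3 = floor((14 + 13)/27) = 1.
  m_4 = 27*1 - 13 = 14, d_4 = (223 - 14^2)/27 = 27/27 = 1, a_4 = floor((14 + 14)/1) = 28.
  m_5 = 1*28 - 14 = 14, d_5 = (223 - 14^2)/1 = 27/1 = 27: (m_5, d_5) = (m_1, d_1) = (14, 27), so from here the quotients repeat a_1, ..., a_4; the period length is 4.
So sqrt(223) = [14; (1, 13, 1, 28)] with period length k = 4.
k is even, so the fundamental solution of x^2 - 223y^2 = 1 is (p_{k-1}, q_{k-1}) = (p_3, q_3); compute convergents through index 3.
Convergents (p_i = a_i*p_{i-1} + p_{i-2}, q_i = a_i*q_{i-1} + q_{i-2} with p_{-2}=0, p_{-1}=1, q_{-2}=1, q_{-1}=0):
  i=0: a_0=14, p_0 = 14*1 + 0 = 14, q_0 = 14*0 + 1 = 1.
  i=1: a_1=1, p_1 = 1*14 + 1 = 15, q_1 = 1*1 + 0 = 1.
  i=2: a_2=13, p_2 = 13*15 + 14 = 209, q_2 = 13*1 + 1 = 14.
  i=3: a_3=1, p_3 = 1*209 + 15 = 224, q_3 = 1*14 + 1 = 15.
Check: 224^2 - 223*15^2 = 50176 - 50175 = 1, so (x, y) = (224, 15) solves the equation, and by the theorem it is the least positive solution.

(x, y) = (224, 15)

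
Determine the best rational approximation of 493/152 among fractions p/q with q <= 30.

94/29

Expand x = 493/152 as a continued fraction with the Euclidean algorithm:
  493 = 3*152 + 37, so a_0 = 3.
  152 = 4*37 + 4, so a_1 = 4.
  37 = 9*4 + 1, so a_2 = 9.
  4 = 4*1 + 0, so a_3 = 4.
so x = [3; 4, 9, 4].
Convergents (p_i = a_i*p_{i-1} + p_{i-2}, q_i = a_i*q_{i-1} + q_{i-2} with p_{-2}=0, p_{-1}=1, q_{-2}=1, q_{-1}=0), until the denominator exceeds 30:
  i=0: a_0=3, p_0 = 3*1 + 0 = 3, q_0 = 3*0 + 1 = 1.
  i=1: a_1=4, p_1 = 4*3 + 1 = 13, q_1 = 4*1 + 0 = 4.
  i=2: a_2=9, p_2 = 9*13 + 3 = 120, q_2 = 9*4 + 1 = 37.
q_2 = 37 > 30, so the last convergent with denominator <= 30 is p_1/q_1 = 13/4.
The closest fraction with denominator <= 30 is either p_1/q_1 or the intermediate fraction (k*p_1 + p_0)/(k*q_1 + q_0) with the largest k >= 1 whose denominator stays <= 30; these approach x as k grows, and every other convergent or intermediate fraction in range is farther away.
Largest k: floor((30 - q_0)/q_1) = floor((30 - 1)/4) = 7.
That gives (7*13 + 3)/(7*4 + 1) = 94/29.
Compare the errors: |x - 13/4| = |493*4 - 13*152|/(152*4) = 4/608, and |x - 94/29| = |493*29 - 94*152|/(152*29) = 9/4408.
Cross-multiplying, 9*608 = 5472 < 17632 = 4*4408, so 9/4408 is smaller: the intermediate fraction 94/29 is closer to x than 13/4.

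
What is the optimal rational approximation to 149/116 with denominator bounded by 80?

Expand x = 149/116 as a continued fraction with the Euclidean algorithm:
  149 = 1*116 + 33, so a_0 = 1.
  116 = 3*33 + 17, so a_1 = 3.
  33 = 1*17 + 16, so a_2 = 1.
  17 = 1*16 + 1, so a_3 = 1.
  16 = 16*1 + 0, so a_4 = 16.
so x = [1; 3, 1, 1, 16].
Convergents (p_i = a_i*p_{i-1} + p_{i-2}, q_i = a_i*q_{i-1} + q_{i-2} with p_{-2}=0, p_{-1}=1, q_{-2}=1, q_{-1}=0), until the denominator exceeds 80:
  i=0: a_0=1, p_0 = 1*1 + 0 = 1, q_0 = 1*0 + 1 = 1.
  i=1: a_1=3, p_1 = 3*1 + 1 = 4, q_1 = 3*1 + 0 = 3.
  i=2: a_2=1, p_2 = 1*4 + 1 = 5, q_2 = 1*3 + 1 = 4.
  i=3: a_3=1, p_3 = 1*5 + 4 = 9, q_3 = 1*4 + 3 = 7.
  i=4: a_4=16, p_4 = 16*9 + 5 = 149, q_4 = 16*7 + 4 = 116.
q_4 = 116 > 80, so the last convergent with denominator <= 80 is p_3/q_3 = 9/7.
The closest fraction with denominator <= 80 is either p_3/q_3 or the intermediate fraction (k*p_3 + p_2)/(k*q_3 + q_2) with the largest k >= 1 whose denominator stays <= 80; these approach x as k grows, and every other convergent or intermediate fraction in range is farther away.
Largest k: floor((80 - q_2)/q_3) = floor((80 - 4)/7) = 10.
That gives (10*9 + 5)/(10*7 + 4) = 95/74.
Compare the errors: |x - 9/7| = |149*7 - 9*116|/(116*7) = 1/812, and |x - 95/74| = |149*74 - 95*116|/(116*74) = 6/8584.
Cross-multiplying, 6*812 = 4872 < 8584 = 1*8584, so 6/8584 is smaller: the intermediate fraction 95/74 is closer to x than 9/7.

95/74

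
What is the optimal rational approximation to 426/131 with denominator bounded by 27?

Expand x = 426/131 as a continued fraction with the Euclidean algorithm:
  426 = 3*131 + 33, so a_0 = 3.
  131 = 3*33 + 32, so a_1 = 3.
  33 = 1*32 + 1, so a_2 = 1.
  32 = 32*1 + 0, so a_3 = 32.
so x = [3; 3, 1, 32].
Convergents (p_i = a_i*p_{i-1} + p_{i-2}, q_i = a_i*q_{i-1} + q_{i-2} with p_{-2}=0, p_{-1}=1, q_{-2}=1, q_{-1}=0), until the denominator exceeds 27:
  i=0: a_0=3, p_0 = 3*1 + 0 = 3, q_0 = 3*0 + 1 = 1.
  i=1: a_1=3, p_1 = 3*3 + 1 = 10, q_1 = 3*1 + 0 = 3.
  i=2: a_2=1, p_2 = 1*10 + 3 = 13, q_2 = 1*3 + 1 = 4.
  i=3: a_3=32, p_3 = 32*13 + 10 = 426, q_3 = 32*4 + 3 = 131.
q_3 = 131 > 27, so the last convergent with denominator <= 27 is p_2/q_2 = 13/4.
The closest fraction with denominator <= 27 is either p_2/q_2 or the intermediate fraction (k*p_2 + p_1)/(k*q_2 + q_1) with the largest k >= 1 whose denominator stays <= 27; these approach x as k grows, and every other convergent or intermediate fraction in range is farther away.
Largest k: floor((27 - q_1)/q_2) = floor((27 - 3)/4) = 6.
That gives (6*13 + 10)/(6*4 + 3) = 88/27.
Compare the errors: |x - 13/4| = |426*4 - 13*131|/(131*4) = 1/524, and |x - 88/27| = |426*27 - 88*131|/(131*27) = 26/3537.
Cross-multiplying, 1*3537 = 3537 < 13624 = 26*524, so 1/524 is smaller: the convergent 13/4 is closer to x than 88/27.

13/4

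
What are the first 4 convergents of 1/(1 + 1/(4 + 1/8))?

Using the convergent recurrence p_i = a_i*p_{i-1} + p_{i-2}, q_i = a_i*q_{i-1} + q_{i-2} with p_{-2}=0, p_{-1}=1, q_{-2}=1, q_{-1}=0:
  i=0: a_0=0, p_0 = 0*1 + 0 = 0, q_0 = 0*0 + 1 = 1.
  i=1: a_1=1, p_1 = 1*0 + 1 = 1, q_1 = 1*1 + 0 = 1.
  i=2: a_2=4, p_2 = 4*1 + 0 = 4, q_2 = 4*1 + 1 = 5.
  i=3: a_3=8, p_3 = 8*4 + 1 = 33, q_3 = 8*5 + 1 = 41.

0/1, 1/1, 4/5, 33/41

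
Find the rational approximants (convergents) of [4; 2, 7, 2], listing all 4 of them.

4/1, 9/2, 67/15, 143/32

Using the convergent recurrence p_i = a_i*p_{i-1} + p_{i-2}, q_i = a_i*q_{i-1} + q_{i-2} with p_{-2}=0, p_{-1}=1, q_{-2}=1, q_{-1}=0:
  i=0: a_0=4, p_0 = 4*1 + 0 = 4, q_0 = 4*0 + 1 = 1.
  i=1: a_1=2, p_1 = 2*4 + 1 = 9, q_1 = 2*1 + 0 = 2.
  i=2: a_2=7, p_2 = 7*9 + 4 = 67, q_2 = 7*2 + 1 = 15.
  i=3: a_3=2, p_3 = 2*67 + 9 = 143, q_3 = 2*15 + 2 = 32.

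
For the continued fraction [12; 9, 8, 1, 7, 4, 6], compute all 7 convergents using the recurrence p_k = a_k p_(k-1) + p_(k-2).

Using the convergent recurrence p_i = a_i*p_{i-1} + p_{i-2}, q_i = a_i*q_{i-1} + q_{i-2} with p_{-2}=0, p_{-1}=1, q_{-2}=1, q_{-1}=0:
  i=0: a_0=12, p_0 = 12*1 + 0 = 12, q_0 = 12*0 + 1 = 1.
  i=1: a_1=9, p_1 = 9*12 + 1 = 109, q_1 = 9*1 + 0 = 9.
  i=2: a_2=8, p_2 = 8*109 + 12 = 884, q_2 = 8*9 + 1 = 73.
  i=3: a_3=1, p_3 = 1*884 + 109 = 993, q_3 = 1*73 + 9 = 82.
  i=4: a_4=7, p_4 = 7*993 + 884 = 7835, q_4 = 7*82 + 73 = 647.
  i=5: a_5=4, p_5 = 4*7835 + 993 = 32333, q_5 = 4*647 + 82 = 2670.
  i=6: a_6=6, p_6 = 6*32333 + 7835 = 201833, q_6 = 6*2670 + 647 = 16667.

12/1, 109/9, 884/73, 993/82, 7835/647, 32333/2670, 201833/16667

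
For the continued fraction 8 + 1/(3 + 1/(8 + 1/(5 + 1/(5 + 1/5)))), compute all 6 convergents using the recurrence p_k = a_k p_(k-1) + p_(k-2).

8/1, 25/3, 208/25, 1065/128, 5533/665, 28730/3453

Using the convergent recurrence p_i = a_i*p_{i-1} + p_{i-2}, q_i = a_i*q_{i-1} + q_{i-2} with p_{-2}=0, p_{-1}=1, q_{-2}=1, q_{-1}=0:
  i=0: a_0=8, p_0 = 8*1 + 0 = 8, q_0 = 8*0 + 1 = 1.
  i=1: a_1=3, p_1 = 3*8 + 1 = 25, q_1 = 3*1 + 0 = 3.
  i=2: a_2=8, p_2 = 8*25 + 8 = 208, q_2 = 8*3 + 1 = 25.
  i=3: a_3=5, p_3 = 5*208 + 25 = 1065, q_3 = 5*25 + 3 = 128.
  i=4: a_4=5, p_4 = 5*1065 + 208 = 5533, q_4 = 5*128 + 25 = 665.
  i=5: a_5=5, p_5 = 5*5533 + 1065 = 28730, q_5 = 5*665 + 128 = 3453.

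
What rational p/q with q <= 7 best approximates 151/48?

22/7

Expand x = 151/48 as a continued fraction with the Euclidean algorithm:
  151 = 3*48 + 7, so a_0 = 3.
  48 = 6*7 + 6, so a_1 = 6.
  7 = 1*6 + 1, so a_2 = 1.
  6 = 6*1 + 0, so a_3 = 6.
so x = [3; 6, 1, 6].
Convergents (p_i = a_i*p_{i-1} + p_{i-2}, q_i = a_i*q_{i-1} + q_{i-2} with p_{-2}=0, p_{-1}=1, q_{-2}=1, q_{-1}=0), until the denominator exceeds 7:
  i=0: a_0=3, p_0 = 3*1 + 0 = 3, q_0 = 3*0 + 1 = 1.
  i=1: a_1=6, p_1 = 6*3 + 1 = 19, q_1 = 6*1 + 0 = 6.
  i=2: a_2=1, p_2 = 1*19 + 3 = 22, q_2 = 1*6 + 1 = 7.
  i=3: a_3=6, p_3 = 6*22 + 19 = 151, q_3 = 6*7 + 6 = 48.
q_3 = 48 > 7, so the last convergent with denominator <= 7 is p_2/q_2 = 22/7.
The closest fraction with denominator <= 7 is either p_2/q_2 or the intermediate fraction (k*p_2 + p_1)/(k*q_2 + q_1) with the largest k >= 1 whose denominator stays <= 7; these approach x as k grows, and every other convergent or intermediate fraction in range is farther away.
Largest k: floor((7 - q_1)/q_2) = floor((7 - 6)/7) = 0.
Since k = 0, no intermediate fraction beyond p_2/q_2 has denominator <= 7, so the convergent 22/7 is the closest (its error is |151*7 - 22*48|/(48*7) = 1/336).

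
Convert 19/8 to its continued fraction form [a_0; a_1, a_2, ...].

[2; 2, 1, 2]

Run the Euclidean algorithm on 19 and 8; the successive quotients are the partial quotients a_0, a_1, ... (each step inverts the fractional part left over by the previous one):
  19 = 2*8 + 3, so a_0 = 2.
  8 = 2*3 + 2, so a_1 = 2.
  3 = 1*2 + 1, so a_2 = 1.
  2 = 2*1 + 0, so a_3 = 2.
The remainder reaches 0 after 4 divisions, so the expansion has 4 partial quotients, read off in order.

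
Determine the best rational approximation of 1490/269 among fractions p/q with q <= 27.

Expand x = 1490/269 as a continued fraction with the Euclidean algorithm:
  1490 = 5*269 + 145, so a_0 = 5.
  269 = 1*145 + 124, so a_1 = 1.
  145 = 1*124 + 21, so a_2 = 1.
  124 = 5*21 + 19, so a_3 = 5.
  21 = 1*19 + 2, so a_4 = 1.
  19 = 9*2 + 1, so a_5 = 9.
  2 = 2*1 + 0, so a_6 = 2.
so x = [5; 1, 1, 5, 1, 9, 2].
Convergents (p_i = a_i*p_{i-1} + p_{i-2}, q_i = a_i*q_{i-1} + q_{i-2} with p_{-2}=0, p_{-1}=1, q_{-2}=1, q_{-1}=0), until the denominator exceeds 27:
  i=0: a_0=5, p_0 = 5*1 + 0 = 5, q_0 = 5*0 + 1 = 1.
  i=1: a_1=1, p_1 = 1*5 + 1 = 6, q_1 = 1*1 + 0 = 1.
  i=2: a_2=1, p_2 = 1*6 + 5 = 11, q_2 = 1*1 + 1 = 2.
  i=3: a_3=5, p_3 = 5*11 + 6 = 61, q_3 = 5*2 + 1 = 11.
  i=4: a_4=1, p_4 = 1*61 + 11 = 72, q_4 = 1*11 + 2 = 13.
  i=5: a_5=9, p_5 = 9*72 + 61 = 709, q_5 = 9*13 + 11 = 128.
q_5 = 128 > 27, so the last convergent with denominator <= 27 is p_4/q_4 = 72/13.
The closest fraction with denominator <= 27 is either p_4/q_4 or the intermediate fraction (k*p_4 + p_3)/(k*q_4 + q_3) with the largest k >= 1 whose denominator stays <= 27; these approach x as k grows, and every other convergent or intermediate fraction in range is farther away.
Largest k: floor((27 - q_3)/q_4) = floor((27 - 11)/13) = 1.
That gives (1*72 + 61)/(1*13 + 11) = 133/24.
Compare the errors: |x - 72/13| = |1490*13 - 72*269|/(269*13) = 2/3497, and |x - 133/24| = |1490*24 - 133*269|/(269*24) = 17/6456.
Cross-multiplying, 2*6456 = 12912 < 59449 = 17*3497, so 2/3497 is smaller: the convergent 72/13 is closer to x than 133/24.

72/13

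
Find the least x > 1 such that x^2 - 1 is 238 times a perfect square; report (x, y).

First expand sqrt(238) as a continued fraction. With x_i = (sqrt(238) + m_i)/d_i and (m_0, d_0) = (0, 1): a_0 = floor(sqrt(238)) = 15, since 15^2 = 225 <= 238 < 256 = 16^2.
Iterate m_{i+1} = d_i*a_i - m_i, d_{i+1} = (238 - m_{i+1}^2)/d_i, a_{i+1} = floor((a_0 + m_{i+1})/d_{i+1}):
  m_1 = 1*15 - 0 = 15, d_1 = (238 - 15^2)/1 = 13/1 = 13, a_1 = floor((15 + 15)/13) = 2.
  m_2 = 13*2 - 15 = 11, d_2 = (238 - 11^2)/13 = 117/13 = 9, a_2 = floor((15 + 11)/9) = 2.
  m_3 = 9*2 - 11 = 7, d_3 = (238 - 7^2)/9 = 189/9 = 21, a_3 = floor((15 + 7)/21) = 1.
  m_4 = 21*1 - 7 = 14, d_4 = (238 - 14^2)/21 = 42/21 = 2, a_4 = floor((15 + 14)/2) = 14.
  m_5 = 2*14 - 14 = 14, d_5 = (238 - 14^2)/2 = 42/2 = 21, a_5 = floor((15 + 14)/21) = 1.
  m_6 = 21*1 - 14 = 7, d_6 = (238 - 7^2)/21 = 189/21 = 9, a_6 = floor((15 + 7)/9) = 2.
  m_7 = 9*2 - 7 = 11, d_7 = (238 - 11^2)/9 = 117/9 = 13, a_7 = floor((15 + 11)/13) = 2.
  m_8 = 13*2 - 11 = 15, d_8 = (238 - 15^2)/13 = 13/13 = 1, a_8 = floor((15 + 15)/1) = 30.
  m_9 = 1*30 - 15 = 15, d_9 = (238 - 15^2)/1 = 13/1 = 13: (m_9, d_9) = (m_1, d_1) = (15, 13), so from here the quotients repeat a_1, ..., a_8; the period length is 8.
So sqrt(238) = [15; (2, 2, 1, 14, 1, 2, 2, 30)] with period length k = 8.
k is even, so the fundamental solution of x^2 - 238y^2 = 1 is (p_{k-1}, q_{k-1}) = (p_7, q_7); compute convergents through index 7.
Convergents (p_i = a_i*p_{i-1} + p_{i-2}, q_i = a_i*q_{i-1} + q_{i-2} with p_{-2}=0, p_{-1}=1, q_{-2}=1, q_{-1}=0):
  i=0: a_0=15, p_0 = 15*1 + 0 = 15, q_0 = 15*0 + 1 = 1.
  i=1: a_1=2, p_1 = 2*15 + 1 = 31, q_1 = 2*1 + 0 = 2.
  i=2: a_2=2, p_2 = 2*31 + 15 = 77, q_2 = 2*2 + 1 = 5.
  i=3: a_3=1, p_3 = 1*77 + 31 = 108, q_3 = 1*5 + 2 = 7.
  i=4: a_4=14, p_4 = 14*108 + 77 = 1589, q_4 = 14*7 + 5 = 103.
  i=5: a_5=1, p_5 = 1*1589 + 108 = 1697, q_5 = 1*103 + 7 = 110.
  i=6: a_6=2, p_6 = 2*1697 + 1589 = 4983, q_6 = 2*110 + 103 = 323.
  i=7: a_7=2, p_7 = 2*4983 + 1697 = 11663, q_7 = 2*323 + 110 = 756.
Check: 11663^2 - 238*756^2 = 136025569 - 136025568 = 1, so (x, y) = (11663, 756) solves the equation, and by the theorem it is the least positive solution.

(x, y) = (11663, 756)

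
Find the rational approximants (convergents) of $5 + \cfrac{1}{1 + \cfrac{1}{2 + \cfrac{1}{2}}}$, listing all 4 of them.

5/1, 6/1, 17/3, 40/7

Using the convergent recurrence p_i = a_i*p_{i-1} + p_{i-2}, q_i = a_i*q_{i-1} + q_{i-2} with p_{-2}=0, p_{-1}=1, q_{-2}=1, q_{-1}=0:
  i=0: a_0=5, p_0 = 5*1 + 0 = 5, q_0 = 5*0 + 1 = 1.
  i=1: a_1=1, p_1 = 1*5 + 1 = 6, q_1 = 1*1 + 0 = 1.
  i=2: a_2=2, p_2 = 2*6 + 5 = 17, q_2 = 2*1 + 1 = 3.
  i=3: a_3=2, p_3 = 2*17 + 6 = 40, q_3 = 2*3 + 1 = 7.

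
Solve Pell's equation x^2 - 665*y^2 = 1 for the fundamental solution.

First expand sqrt(665) as a continued fraction. With x_i = (sqrt(665) + m_i)/d_i and (m_0, d_0) = (0, 1): a_0 = floor(sqrt(665)) = 25, since 25^2 = 625 <= 665 < 676 = 26^2.
Iterate m_{i+1} = d_i*a_i - m_i, d_{i+1} = (665 - m_{i+1}^2)/d_i, a_{i+1} = floor((a_0 + m_{i+1})/d_{i+1}):
  m_1 = 1*25 - 0 = 25, d_1 = (665 - 25^2)/1 = 40/1 = 40, a_1 = floor((25 + 25)/40) = 1.
  m_2 = 40*1 - 25 = 15, d_2 = (665 - 15^2)/40 = 440/40 = 11, a_2 = floor((25 + 15)/11) = 3.
  m_3 = 11*3 - 15 = 18, d_3 = (665 - 18^2)/11 = 341/11 = 31, a_3 = floor((25 + 18)/31) = 1.
  m_4 = 31*1 - 18 = 13, d_4 = (665 - 13^2)/31 = 496/31 = 16, a_4 = floor((25 + 13)/16) = 2.
  m_5 = 16*2 - 13 = 19, d_5 = (665 - 19^2)/16 = 304/16 = 19, a_5 = floor((25 + 19)/19) = 2.
  m_6 = 19*2 - 19 = 19, d_6 = (665 - 19^2)/19 = 304/19 = 16, a_6 = floor((25 + 19)/16) = 2.
  m_7 = 16*2 - 19 = 13, d_7 = (665 - 13^2)/16 = 496/16 = 31, a_7 = floor((25 + 13)/31) = 1.
  m_8 = 31*1 - 13 = 18, d_8 = (665 - 18^2)/31 = 341/31 = 11, a_8 = floor((25 + 18)/11) = 3.
  m_9 = 11*3 - 18 = 15, d_9 = (665 - 15^2)/11 = 440/11 = 40, a_9 = floor((25 + 15)/40) = 1.
  m_10 = 40*1 - 15 = 25, d_10 = (665 - 25^2)/40 = 40/40 = 1, a_10 = floor((25 + 25)/1) = 50.
  m_11 = 1*50 - 25 = 25, d_11 = (665 - 25^2)/1 = 40/1 = 40: (m_11, d_11) = (m_1, d_1) = (25, 40), so from here the quotients repeat a_1, ..., a_10; the period length is 10.
So sqrt(665) = [25; (1, 3, 1, 2, 2, 2, 1, 3, 1, 50)] with period length k = 10.
k is even, so the fundamental solution of x^2 - 665y^2 = 1 is (p_{k-1}, q_{k-1}) = (p_9, q_9); compute convergents through index 9.
Convergents (p_i = a_i*p_{i-1} + p_{i-2}, q_i = a_i*q_{i-1} + q_{i-2} with p_{-2}=0, p_{-1}=1, q_{-2}=1, q_{-1}=0):
  i=0: a_0=25, p_0 = 25*1 + 0 = 25, q_0 = 25*0 + 1 = 1.
  i=1: a_1=1, p_1 = 1*25 + 1 = 26, q_1 = 1*1 + 0 = 1.
  i=2: a_2=3, p_2 = 3*26 + 25 = 103, q_2 = 3*1 + 1 = 4.
  i=3: a_3=1, p_3 = 1*103 + 26 = 129, q_3 = 1*4 + 1 = 5.
  i=4: a_4=2, p_4 = 2*129 + 103 = 361, q_4 = 2*5 + 4 = 14.
  i=5: a_5=2, p_5 = 2*361 + 129 = 851, q_5 = 2*14 + 5 = 33.
  i=6: a_6=2, p_6 = 2*851 + 361 = 2063, q_6 = 2*33 + 14 = 80.
  i=7: a_7=1, p_7 = 1*2063 + 851 = 2914, q_7 = 1*80 + 33 = 113.
  i=8: a_8=3, p_8 = 3*2914 + 2063 = 10805, q_8 = 3*113 + 80 = 419.
  i=9: a_9=1, p_9 = 1*10805 + 2914 = 13719, q_9 = 1*419 + 113 = 532.
Check: 13719^2 - 665*532^2 = 188210961 - 188210960 = 1, so (x, y) = (13719, 532) solves the equation, and by the theorem it is the least positive solution.

(x, y) = (13719, 532)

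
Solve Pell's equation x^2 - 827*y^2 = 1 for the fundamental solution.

(x, y) = (900602, 31317)

First expand sqrt(827) as a continued fraction. With x_i = (sqrt(827) + m_i)/d_i and (m_0, d_0) = (0, 1): a_0 = floor(sqrt(827)) = 28, since 28^2 = 784 <= 827 < 841 = 29^2.
Iterate m_{i+1} = d_i*a_i - m_i, d_{i+1} = (827 - m_{i+1}^2)/d_i, a_{i+1} = floor((a_0 + m_{i+1})/d_{i+1}):
  m_1 = 1*28 - 0 = 28, d_1 = (827 - 28^2)/1 = 43/1 = 43, a_1 = floor((28 + 28)/43) = 1.
  m_2 = 43*1 - 28 = 15, d_2 = (827 - 15^2)/43 = 602/43 = 14, a_2 = floor((28 + 15)/14) = 3.
  m_3 = 14*3 - 15 = 27, d_3 = (827 - 27^2)/14 = 98/14 = 7, a_3 = floor((28 + 27)/7) = 7.
  m_4 = 7*7 - 27 = 22, d_4 = (827 - 22^2)/7 = 343/7 = 49, a_4 = floor((28 + 22)/49) = 1.
  m_5 = 49*1 - 22 = 27, d_5 = (827 - 27^2)/49 = 98/49 = 2, a_5 = floor((28 + 27)/2) = 27.
  m_6 = 2*27 - 27 = 27, d_6 = (827 - 27^2)/2 = 98/2 = 49, a_6 = floor((28 + 27)/49) = 1.
  m_7 = 49*1 - 27 = 22, d_7 = (827 - 22^2)/49 = 343/49 = 7, a_7 = floor((28 + 22)/7) = 7.
  m_8 = 7*7 - 22 = 27, d_8 = (827 - 27^2)/7 = 98/7 = 14, a_8 = floor((28 + 27)/14) = 3.
  m_9 = 14*3 - 27 = 15, d_9 = (827 - 15^2)/14 = 602/14 = 43, a_9 = floor((28 + 15)/43) = 1.
  m_10 = 43*1 - 15 = 28, d_10 = (827 - 28^2)/43 = 43/43 = 1, a_10 = floor((28 + 28)/1) = 56.
  m_11 = 1*56 - 28 = 28, d_11 = (827 - 28^2)/1 = 43/1 = 43: (m_11, d_11) = (m_1, d_1) = (28, 43), so from here the quotients repeat a_1, ..., a_10; the period length is 10.
So sqrt(827) = [28; (1, 3, 7, 1, 27, 1, 7, 3, 1, 56)] with period length k = 10.
k is even, so the fundamental solution of x^2 - 827y^2 = 1 is (p_{k-1}, q_{k-1}) = (p_9, q_9); compute convergents through index 9.
Convergents (p_i = a_i*p_{i-1} + p_{i-2}, q_i = a_i*q_{i-1} + q_{i-2} with p_{-2}=0, p_{-1}=1, q_{-2}=1, q_{-1}=0):
  i=0: a_0=28, p_0 = 28*1 + 0 = 28, q_0 = 28*0 + 1 = 1.
  i=1: a_1=1, p_1 = 1*28 + 1 = 29, q_1 = 1*1 + 0 = 1.
  i=2: a_2=3, p_2 = 3*29 + 28 = 115, q_2 = 3*1 + 1 = 4.
  i=3: a_3=7, p_3 = 7*115 + 29 = 834, q_3 = 7*4 + 1 = 29.
  i=4: a_4=1, p_4 = 1*834 + 115 = 949, q_4 = 1*29 + 4 = 33.
  i=5: a_5=27, p_5 = 27*949 + 834 = 26457, q_5 = 27*33 + 29 = 920.
  i=6: a_6=1, p_6 = 1*26457 + 949 = 27406, q_6 = 1*920 + 33 = 953.
  i=7: a_7=7, p_7 = 7*27406 + 26457 = 218299, q_7 = 7*953 + 920 = 7591.
  i=8: a_8=3, p_8 = 3*218299 + 27406 = 682303, q_8 = 3*7591 + 953 = 23726.
  i=9: a_9=1, p_9 = 1*682303 + 218299 = 900602, q_9 = 1*23726 + 7591 = 31317.
Check: 900602^2 - 827*31317^2 = 811083962404 - 811083962403 = 1, so (x, y) = (900602, 31317) solves the equation, and by the theorem it is the least positive solution.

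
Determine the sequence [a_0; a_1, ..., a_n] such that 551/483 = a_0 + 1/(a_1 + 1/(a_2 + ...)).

[1; 7, 9, 1, 2, 2]

Run the Euclidean algorithm on 551 and 483; the successive quotients are the partial quotients a_0, a_1, ... (each step inverts the fractional part left over by the previous one):
  551 = 1*483 + 68, so a_0 = 1.
  483 = 7*68 + 7, so a_1 = 7.
  68 = 9*7 + 5, so a_2 = 9.
  7 = 1*5 + 2, so a_3 = 1.
  5 = 2*2 + 1, so a_4 = 2.
  2 = 2*1 + 0, so a_5 = 2.
The remainder reaches 0 after 6 divisions, so the expansion has 6 partial quotients, read off in order.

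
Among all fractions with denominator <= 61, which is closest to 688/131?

Expand x = 688/131 as a continued fraction with the Euclidean algorithm:
  688 = 5*131 + 33, so a_0 = 5.
  131 = 3*33 + 32, so a_1 = 3.
  33 = 1*32 + 1, so a_2 = 1.
  32 = 32*1 + 0, so a_3 = 32.
so x = [5; 3, 1, 32].
Convergents (p_i = a_i*p_{i-1} + p_{i-2}, q_i = a_i*q_{i-1} + q_{i-2} with p_{-2}=0, p_{-1}=1, q_{-2}=1, q_{-1}=0), until the denominator exceeds 61:
  i=0: a_0=5, p_0 = 5*1 + 0 = 5, q_0 = 5*0 + 1 = 1.
  i=1: a_1=3, p_1 = 3*5 + 1 = 16, q_1 = 3*1 + 0 = 3.
  i=2: a_2=1, p_2 = 1*16 + 5 = 21, q_2 = 1*3 + 1 = 4.
  i=3: a_3=32, p_3 = 32*21 + 16 = 688, q_3 = 32*4 + 3 = 131.
q_3 = 131 > 61, so the last convergent with denominator <= 61 is p_2/q_2 = 21/4.
The closest fraction with denominator <= 61 is either p_2/q_2 or the intermediate fraction (k*p_2 + p_1)/(k*q_2 + q_1) with the largest k >= 1 whose denominator stays <= 61; these approach x as k grows, and every other convergent or intermediate fraction in range is farther away.
Largest k: floor((61 - q_1)/q_2) = floor((61 - 3)/4) = 14.
That gives (14*21 + 16)/(14*4 + 3) = 310/59.
Compare the errors: |x - 21/4| = |688*4 - 21*131|/(131*4) = 1/524, and |x - 310/59| = |688*59 - 310*131|/(131*59) = 18/7729.
Cross-multiplying, 1*7729 = 7729 < 9432 = 18*524, so 1/524 is smaller: the convergent 21/4 is closer to x than 310/59.

21/4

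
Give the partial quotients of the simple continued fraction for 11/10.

Run the Euclidean algorithm on 11 and 10; the successive quotients are the partial quotients a_0, a_1, ... (each step inverts the fractional part left over by the previous one):
  11 = 1*10 + 1, so a_0 = 1.
  10 = 10*1 + 0, so a_1 = 10.
The remainder reaches 0 after 2 divisions, so the expansion has 2 partial quotients, read off in order.

[1; 10]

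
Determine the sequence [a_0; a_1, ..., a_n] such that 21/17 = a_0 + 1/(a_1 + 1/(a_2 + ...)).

Run the Euclidean algorithm on 21 and 17; the successive quotients are the partial quotients a_0, a_1, ... (each step inverts the fractional part left over by the previous one):
  21 = 1*17 + 4, so a_0 = 1.
  17 = 4*4 + 1, so a_1 = 4.
  4 = 4*1 + 0, so a_2 = 4.
The remainder reaches 0 after 3 divisions, so the expansion has 3 partial quotients, read off in order.

[1; 4, 4]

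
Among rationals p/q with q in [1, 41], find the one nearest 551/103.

107/20

Expand x = 551/103 as a continued fraction with the Euclidean algorithm:
  551 = 5*103 + 36, so a_0 = 5.
  103 = 2*36 + 31, so a_1 = 2.
  36 = 1*31 + 5, so a_2 = 1.
  31 = 6*5 + 1, so a_3 = 6.
  5 = 5*1 + 0, so a_4 = 5.
so x = [5; 2, 1, 6, 5].
Convergents (p_i = a_i*p_{i-1} + p_{i-2}, q_i = a_i*q_{i-1} + q_{i-2} with p_{-2}=0, p_{-1}=1, q_{-2}=1, q_{-1}=0), until the denominator exceeds 41:
  i=0: a_0=5, p_0 = 5*1 + 0 = 5, q_0 = 5*0 + 1 = 1.
  i=1: a_1=2, p_1 = 2*5 + 1 = 11, q_1 = 2*1 + 0 = 2.
  i=2: a_2=1, p_2 = 1*11 + 5 = 16, q_2 = 1*2 + 1 = 3.
  i=3: a_3=6, p_3 = 6*16 + 11 = 107, q_3 = 6*3 + 2 = 20.
  i=4: a_4=5, p_4 = 5*107 + 16 = 551, q_4 = 5*20 + 3 = 103.
q_4 = 103 > 41, so the last convergent with denominator <= 41 is p_3/q_3 = 107/20.
The closest fraction with denominator <= 41 is either p_3/q_3 or the intermediate fraction (k*p_3 + p_2)/(k*q_3 + q_2) with the largest k >= 1 whose denominator stays <= 41; these approach x as k grows, and every other convergent or intermediate fraction in range is farther away.
Largest k: floor((41 - q_2)/q_3) = floor((41 - 3)/20) = 1.
That gives (1*107 + 16)/(1*20 + 3) = 123/23.
Compare the errors: |x - 107/20| = |551*20 - 107*103|/(103*20) = 1/2060, and |x - 123/23| = |551*23 - 123*103|/(103*23) = 4/2369.
Cross-multiplying, 1*2369 = 2369 < 8240 = 4*2060, so 1/2060 is smaller: the convergent 107/20 is closer to x than 123/23.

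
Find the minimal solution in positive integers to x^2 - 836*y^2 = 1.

(x, y) = (46551, 1610)

First expand sqrt(836) as a continued fraction. With x_i = (sqrt(836) + m_i)/d_i and (m_0, d_0) = (0, 1): a_0 = floor(sqrt(836)) = 28, since 28^2 = 784 <= 836 < 841 = 29^2.
Iterate m_{i+1} = d_i*a_i - m_i, d_{i+1} = (836 - m_{i+1}^2)/d_i, a_{i+1} = floor((a_0 + m_{i+1})/d_{i+1}):
  m_1 = 1*28 - 0 = 28, d_1 = (836 - 28^2)/1 = 52/1 = 52, a_1 = floor((28 + 28)/52) = 1.
  m_2 = 52*1 - 28 = 24, d_2 = (836 - 24^2)/52 = 260/52 = 5, a_2 = floor((28 + 24)/5) = 10.
  m_3 = 5*10 - 24 = 26, d_3 = (836 - 26^2)/5 = 160/5 = 32, a_3 = floor((28 + 26)/32) = 1.
  m_4 = 32*1 - 26 = 6, d_4 = (836 - 6^2)/32 = 800/32 = 25, a_4 = floor((28 + 6)/25) = 1.
  m_5 = 25*1 - 6 = 19, d_5 = (836 - 19^2)/25 = 475/25 = 19, a_5 = floor((28 + 19)/19) = 2.
  m_6 = 19*2 - 19 = 19, d_6 = (836 - 19^2)/19 = 475/19 = 25, a_6 = floor((28 + 19)/25) = 1.
  m_7 = 25*1 - 19 = 6, d_7 = (836 - 6^2)/25 = 800/25 = 32, a_7 = floor((28 + 6)/32) = 1.
  m_8 = 32*1 - 6 = 26, d_8 = (836 - 26^2)/32 = 160/32 = 5, a_8 = floor((28 + 26)/5) = 10.
  m_9 = 5*10 - 26 = 24, d_9 = (836 - 24^2)/5 = 260/5 = 52, a_9 = floor((28 + 24)/52) = 1.
  m_10 = 52*1 - 24 = 28, d_10 = (836 - 28^2)/52 = 52/52 = 1, a_10 = floor((28 + 28)/1) = 56.
  m_11 = 1*56 - 28 = 28, d_11 = (836 - 28^2)/1 = 52/1 = 52: (m_11, d_11) = (m_1, d_1) = (28, 52), so from here the quotients repeat a_1, ..., a_10; the period length is 10.
So sqrt(836) = [28; (1, 10, 1, 1, 2, 1, 1, 10, 1, 56)] with period length k = 10.
k is even, so the fundamental solution of x^2 - 836y^2 = 1 is (p_{k-1}, q_{k-1}) = (p_9, q_9); compute convergents through index 9.
Convergents (p_i = a_i*p_{i-1} + p_{i-2}, q_i = a_i*q_{i-1} + q_{i-2} with p_{-2}=0, p_{-1}=1, q_{-2}=1, q_{-1}=0):
  i=0: a_0=28, p_0 = 28*1 + 0 = 28, q_0 = 28*0 + 1 = 1.
  i=1: a_1=1, p_1 = 1*28 + 1 = 29, q_1 = 1*1 + 0 = 1.
  i=2: a_2=10, p_2 = 10*29 + 28 = 318, q_2 = 10*1 + 1 = 11.
  i=3: a_3=1, p_3 = 1*318 + 29 = 347, q_3 = 1*11 + 1 = 12.
  i=4: a_4=1, p_4 = 1*347 + 318 = 665, q_4 = 1*12 + 11 = 23.
  i=5: a_5=2, p_5 = 2*665 + 347 = 1677, q_5 = 2*23 + 12 = 58.
  i=6: a_6=1, p_6 = 1*1677 + 665 = 2342, q_6 = 1*58 + 23 = 81.
  i=7: a_7=1, p_7 = 1*2342 + 1677 = 4019, q_7 = 1*81 + 58 = 139.
  i=8: a_8=10, p_8 = 10*4019 + 2342 = 42532, q_8 = 10*139 + 81 = 1471.
  i=9: a_9=1, p_9 = 1*42532 + 4019 = 46551, q_9 = 1*1471 + 139 = 1610.
Check: 46551^2 - 836*1610^2 = 2166995601 - 2166995600 = 1, so (x, y) = (46551, 1610) solves the equation, and by the theorem it is the least positive solution.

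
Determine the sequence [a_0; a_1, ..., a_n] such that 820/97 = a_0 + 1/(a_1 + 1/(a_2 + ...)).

[8; 2, 4, 1, 8]

Run the Euclidean algorithm on 820 and 97; the successive quotients are the partial quotients a_0, a_1, ... (each step inverts the fractional part left over by the previous one):
  820 = 8*97 + 44, so a_0 = 8.
  97 = 2*44 + 9, so a_1 = 2.
  44 = 4*9 + 8, so a_2 = 4.
  9 = 1*8 + 1, so a_3 = 1.
  8 = 8*1 + 0, so a_4 = 8.
The remainder reaches 0 after 5 divisions, so the expansion has 5 partial quotients, read off in order.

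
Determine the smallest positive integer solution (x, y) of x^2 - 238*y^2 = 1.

(x, y) = (11663, 756)

First expand sqrt(238) as a continued fraction. With x_i = (sqrt(238) + m_i)/d_i and (m_0, d_0) = (0, 1): a_0 = floor(sqrt(238)) = 15, since 15^2 = 225 <= 238 < 256 = 16^2.
Iterate m_{i+1} = d_i*a_i - m_i, d_{i+1} = (238 - m_{i+1}^2)/d_i, a_{i+1} = floor((a_0 + m_{i+1})/d_{i+1}):
  m_1 = 1*15 - 0 = 15, d_1 = (238 - 15^2)/1 = 13/1 = 13, a_1 = floor((15 + 15)/13) = 2.
  m_2 = 13*2 - 15 = 11, d_2 = (238 - 11^2)/13 = 117/13 = 9, a_2 = floor((15 + 11)/9) = 2.
  m_3 = 9*2 - 11 = 7, d_3 = (238 - 7^2)/9 = 189/9 = 21, a_3 = floor((15 + 7)/21) = 1.
  m_4 = 21*1 - 7 = 14, d_4 = (238 - 14^2)/21 = 42/21 = 2, a_4 = floor((15 + 14)/2) = 14.
  m_5 = 2*14 - 14 = 14, d_5 = (238 - 14^2)/2 = 42/2 = 21, a_5 = floor((15 + 14)/21) = 1.
  m_6 = 21*1 - 14 = 7, d_6 = (238 - 7^2)/21 = 189/21 = 9, a_6 = floor((15 + 7)/9) = 2.
  m_7 = 9*2 - 7 = 11, d_7 = (238 - 11^2)/9 = 117/9 = 13, a_7 = floor((15 + 11)/13) = 2.
  m_8 = 13*2 - 11 = 15, d_8 = (238 - 15^2)/13 = 13/13 = 1, a_8 = floor((15 + 15)/1) = 30.
  m_9 = 1*30 - 15 = 15, d_9 = (238 - 15^2)/1 = 13/1 = 13: (m_9, d_9) = (m_1, d_1) = (15, 13), so from here the quotients repeat a_1, ..., a_8; the period length is 8.
So sqrt(238) = [15; (2, 2, 1, 14, 1, 2, 2, 30)] with period length k = 8.
k is even, so the fundamental solution of x^2 - 238y^2 = 1 is (p_{k-1}, q_{k-1}) = (p_7, q_7); compute convergents through index 7.
Convergents (p_i = a_i*p_{i-1} + p_{i-2}, q_i = a_i*q_{i-1} + q_{i-2} with p_{-2}=0, p_{-1}=1, q_{-2}=1, q_{-1}=0):
  i=0: a_0=15, p_0 = 15*1 + 0 = 15, q_0 = 15*0 + 1 = 1.
  i=1: a_1=2, p_1 = 2*15 + 1 = 31, q_1 = 2*1 + 0 = 2.
  i=2: a_2=2, p_2 = 2*31 + 15 = 77, q_2 = 2*2 + 1 = 5.
  i=3: a_3=1, p_3 = 1*77 + 31 = 108, q_3 = 1*5 + 2 = 7.
  i=4: a_4=14, p_4 = 14*108 + 77 = 1589, q_4 = 14*7 + 5 = 103.
  i=5: a_5=1, p_5 = 1*1589 + 108 = 1697, q_5 = 1*103 + 7 = 110.
  i=6: a_6=2, p_6 = 2*1697 + 1589 = 4983, q_6 = 2*110 + 103 = 323.
  i=7: a_7=2, p_7 = 2*4983 + 1697 = 11663, q_7 = 2*323 + 110 = 756.
Check: 11663^2 - 238*756^2 = 136025569 - 136025568 = 1, so (x, y) = (11663, 756) solves the equation, and by the theorem it is the least positive solution.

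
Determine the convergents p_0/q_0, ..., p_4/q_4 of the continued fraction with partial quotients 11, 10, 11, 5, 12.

11/1, 111/10, 1232/111, 6271/565, 76484/6891

Using the convergent recurrence p_i = a_i*p_{i-1} + p_{i-2}, q_i = a_i*q_{i-1} + q_{i-2} with p_{-2}=0, p_{-1}=1, q_{-2}=1, q_{-1}=0:
  i=0: a_0=11, p_0 = 11*1 + 0 = 11, q_0 = 11*0 + 1 = 1.
  i=1: a_1=10, p_1 = 10*11 + 1 = 111, q_1 = 10*1 + 0 = 10.
  i=2: a_2=11, p_2 = 11*111 + 11 = 1232, q_2 = 11*10 + 1 = 111.
  i=3: a_3=5, p_3 = 5*1232 + 111 = 6271, q_3 = 5*111 + 10 = 565.
  i=4: a_4=12, p_4 = 12*6271 + 1232 = 76484, q_4 = 12*565 + 111 = 6891.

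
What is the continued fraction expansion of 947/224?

[4; 4, 2, 1, 1, 4, 2]

Run the Euclidean algorithm on 947 and 224; the successive quotients are the partial quotients a_0, a_1, ... (each step inverts the fractional part left over by the previous one):
  947 = 4*224 + 51, so a_0 = 4.
  224 = 4*51 + 20, so a_1 = 4.
  51 = 2*20 + 11, so a_2 = 2.
  20 = 1*11 + 9, so a_3 = 1.
  11 = 1*9 + 2, so a_4 = 1.
  9 = 4*2 + 1, so a_5 = 4.
  2 = 2*1 + 0, so a_6 = 2.
The remainder reaches 0 after 7 divisions, so the expansion has 7 partial quotients, read off in order.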